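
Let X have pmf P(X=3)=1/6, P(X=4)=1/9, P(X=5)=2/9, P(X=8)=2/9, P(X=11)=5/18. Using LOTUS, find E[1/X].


E[1/X] = sum(g(x)*P(x))
= 1/3*1/6 + 1/4*1/9 + 1/5*2/9 + 1/8*2/9 + 1/11*5/18
= 179/990

179/990


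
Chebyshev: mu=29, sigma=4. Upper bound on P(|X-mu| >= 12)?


k = 12/4 = 3
Chebyshev: P(|X-mu| >= k*sigma) <= 1/k^2 = 1/3^2 = 1/9

1/9


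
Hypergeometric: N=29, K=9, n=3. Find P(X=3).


P(X=3) = C(9,3)*C(20,0) / C(29,3)
= 84*1 / 3654
= 84/3654 = 2/87

2/87


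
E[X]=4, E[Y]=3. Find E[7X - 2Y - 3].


E[7X - 2Y - 3] = 7*E[X] - 2*E[Y] - 3
= (7)*(4) + (-2)*(3) + (-3)
= 28 - 6 - 3 = 19

19


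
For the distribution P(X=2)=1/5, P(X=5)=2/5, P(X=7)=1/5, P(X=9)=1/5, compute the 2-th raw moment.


E[X^2] = sum(x^2 * P(x))
= 4*1/5 + 25*2/5 + 49*1/5 + 81*1/5
= 184/5

184/5


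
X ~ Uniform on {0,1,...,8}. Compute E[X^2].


E[X^2] = (1/9) * sum(x^2 for x=0..8)
= 204/9 = 68/3

68/3


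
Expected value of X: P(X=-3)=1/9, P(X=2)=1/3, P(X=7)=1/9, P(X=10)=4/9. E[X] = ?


E[X] = sum(x * P(x))
= -3*1/9 + 2*1/3 + 7*1/9 + 10*4/9
= 50/9

50/9


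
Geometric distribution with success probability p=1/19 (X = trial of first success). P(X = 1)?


P(X=1) = (1-p)^0 * p = (18/19)^0 * 1/19
= 1 * 1/19 = 1/19

1/19


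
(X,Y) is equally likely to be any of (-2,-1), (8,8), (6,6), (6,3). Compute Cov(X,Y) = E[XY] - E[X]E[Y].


E[X]=9/2, E[Y]=4, E[XY]=30
Cov(X,Y) = E[XY] - E[X]E[Y] = 30 - 9/2*4 = 12

12


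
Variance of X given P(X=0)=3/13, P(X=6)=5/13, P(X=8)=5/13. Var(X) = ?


E[X] = 70/13, E[X^2] = 500/13
Var(X) = E[X^2] - (E[X])^2 = 500/13 - (70/13)^2 = 1600/169

1600/169


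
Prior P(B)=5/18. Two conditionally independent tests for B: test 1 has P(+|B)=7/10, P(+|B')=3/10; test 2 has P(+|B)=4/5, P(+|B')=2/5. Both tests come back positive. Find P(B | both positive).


After test 1: P(+) = 7/10*5/18 + 3/10*13/18 = 37/90
P(B|+) = (7/36)/(37/90) = 35/74
After test 2 (use post1 as new prior): P(+) = 4/5*35/74 + 2/5*39/74 = 109/185
P(B|+,+) = (14/37)/(109/185) = 70/109

70/109


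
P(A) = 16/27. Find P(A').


P(A') = 1 - P(A) = 1 - 16/27 = 11/27

11/27


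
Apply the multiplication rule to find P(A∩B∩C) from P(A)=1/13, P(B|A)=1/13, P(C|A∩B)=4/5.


P(A∩B∩C) = P(A) * P(B|A) * P(C|A∩B)
= 1/13 * 1/13 * 4/5
= 1/169 * 4/5 = 4/845

4/845


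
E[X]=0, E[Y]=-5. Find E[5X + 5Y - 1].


E[5X + 5Y - 1] = 5*E[X] + 5*E[Y] - 1
= (5)*(0) + (5)*(-5) + (-1)
= 0 - 25 - 1 = -26

-26


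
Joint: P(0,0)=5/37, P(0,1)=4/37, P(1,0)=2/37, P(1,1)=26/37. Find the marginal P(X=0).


P(X=0) = P(0,0)+P(0,1) = 5/37 + 4/37 = 9/37

9/37


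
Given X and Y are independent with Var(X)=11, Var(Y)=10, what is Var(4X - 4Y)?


Independence => Cov(X,Y)=0
Var(4X - 4Y) = 4^2*Var(X) + (-4)^2*Var(Y)
= 16*11 + 16*10 = 336

336


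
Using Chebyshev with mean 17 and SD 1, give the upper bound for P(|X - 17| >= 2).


k = 2/1 = 2
Chebyshev: P(|X-mu| >= k*sigma) <= 1/k^2 = 1/2^2 = 1/4

1/4


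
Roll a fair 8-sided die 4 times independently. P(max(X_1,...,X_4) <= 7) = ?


P(max <= 7) = P(all X_i <= 7) = (P(X_1 <= 7))^4
= (7/8)^4 = 2401/4096

2401/4096


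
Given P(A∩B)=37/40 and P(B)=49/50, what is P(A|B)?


P(A|B) = P(A∩B)/P(B) = (185/200)/(196/200) = 185/196

185/196


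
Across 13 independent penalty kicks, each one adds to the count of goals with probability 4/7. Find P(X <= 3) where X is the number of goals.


P(X<=3) = P(X=0) + P(X=1) + P(X=2) + P(X=3)
= 1594323/96889010407 + 27634932/96889010407 + 221079456/96889010407 + 1080832896/96889010407
= 1331141607/96889010407

1331141607/96889010407


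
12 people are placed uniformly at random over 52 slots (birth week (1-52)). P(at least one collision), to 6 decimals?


P(all different) = prod((52-i)/52 for i=0..11) = 0.252908
P(at least one match) = 1 - 0.252908 = 0.747092

0.747092


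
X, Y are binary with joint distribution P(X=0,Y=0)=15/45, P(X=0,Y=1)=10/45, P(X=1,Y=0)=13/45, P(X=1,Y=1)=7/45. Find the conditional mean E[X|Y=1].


P(Y=1) = 17/45
E[X|Y=1] = (0*10 + 1*7)/17 = 7/17

7/17


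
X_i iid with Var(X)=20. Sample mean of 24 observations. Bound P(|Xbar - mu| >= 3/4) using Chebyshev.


Var(Xbar) = Var(X)/n = 20/24
Chebyshev: P(|Xbar-mu| >= 3/4) <= Var(Xbar)/(3/4)^2 = (5/6)/(9/16) = 40/27
Bound exceeds 1, so trivial bound: 1

1


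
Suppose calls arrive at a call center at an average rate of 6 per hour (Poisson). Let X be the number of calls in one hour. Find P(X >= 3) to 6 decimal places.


P(X>=3) = 1 - P(X<=2) = 1 - (e^(-6)*6^0/0! + e^(-6)*6^1/1! + e^(-6)*6^2/2!)
≈ 1 - (0.0024787522 + 0.0148725131 + 0.0446175392)
= 1 - 0.0619688045 = 0.9380311955
≈ 0.938031

0.938031


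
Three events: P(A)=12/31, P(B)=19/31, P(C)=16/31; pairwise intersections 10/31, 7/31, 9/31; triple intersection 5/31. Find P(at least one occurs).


P(A∪B∪C) = P(A)+P(B)+P(C) - P(AB)-P(AC)-P(BC) + P(ABC)
= 12/31+19/31+16/31 - 10/31-7/31-9/31 + 5/31
= 26/31

26/31


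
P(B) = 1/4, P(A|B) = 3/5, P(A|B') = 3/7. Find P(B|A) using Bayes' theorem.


P(A) = P(A|B)P(B) + P(A|B')P(B') = 3/5*1/4 + 3/7*3/4 = 33/70
P(B|A) = P(A|B)P(B)/P(A) = (3/20)/(33/70) = 7/22

7/22


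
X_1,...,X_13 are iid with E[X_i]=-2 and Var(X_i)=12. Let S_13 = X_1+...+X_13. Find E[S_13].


E[S_n] = n*E[X_1] = 13*-2 = -26

-26


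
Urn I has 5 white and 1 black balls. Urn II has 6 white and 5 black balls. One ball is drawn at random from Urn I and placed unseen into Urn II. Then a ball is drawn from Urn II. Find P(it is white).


P(transfer white) = 5/6; P(transfer black) = 1/6
If white transferred: Urn II has 7 white of 12, so P(white|white moved) = 7/12
If black transferred: Urn II has 6 white of 12, so P(white|black moved) = 1/2
By total probability: P(white) = 5/6*7/12 + 1/6*1/2 = 41/72

41/72


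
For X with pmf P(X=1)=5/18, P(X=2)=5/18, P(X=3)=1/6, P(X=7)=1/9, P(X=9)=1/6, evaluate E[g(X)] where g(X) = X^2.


E[X^2] = sum(g(x)*P(x))
= 1*5/18 + 4*5/18 + 9*1/6 + 49*1/9 + 81*1/6
= 131/6

131/6


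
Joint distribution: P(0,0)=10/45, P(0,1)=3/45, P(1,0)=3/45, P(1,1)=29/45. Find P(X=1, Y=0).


Read from table: P(X=1, Y=0) = 3/45 = 1/15

1/15


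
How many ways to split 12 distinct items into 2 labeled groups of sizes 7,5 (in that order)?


12! = 479001600
Denominator: 7!=5040 * 5!=120
Coefficient = 479001600 / 604800 = 792

792


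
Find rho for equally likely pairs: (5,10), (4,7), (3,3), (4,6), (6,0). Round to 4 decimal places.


Cov(X,Y) = -0.6800, Var(X) = 1.0400, Var(Y) = 11.7600
rho = Cov/(sqrt(VarX)*sqrt(VarY)) = -0.1944

-0.1944


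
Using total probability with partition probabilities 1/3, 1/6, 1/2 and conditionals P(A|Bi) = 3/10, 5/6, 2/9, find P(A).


P(A) = P(A|B1)P(B1) + P(A|B2)P(B2) + P(A|B3)P(B3)
= 3/10*1/3 + 5/6*1/6 + 2/9*1/2
= 1/10 + 5/36 + 1/9 = 7/20

7/20


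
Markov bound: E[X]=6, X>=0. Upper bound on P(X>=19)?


Markov: P(X >= a) <= E[X]/a
P(X >= 19) <= 6/19

6/19


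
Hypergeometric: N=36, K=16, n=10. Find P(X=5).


P(X=5) = C(16,5)*C(20,5) / C(36,10)
= 4368*15504 / 254186856
= 67721472/254186856 = 7904/29667

7904/29667


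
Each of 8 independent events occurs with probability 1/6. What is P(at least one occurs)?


P(at least one) = 1 - P(none)
P(none) = (1 - 1/6)^8 = (5/6)^8 = 390625/1679616
P(at least one) = 1 - 390625/1679616 = 1288991/1679616

1288991/1679616


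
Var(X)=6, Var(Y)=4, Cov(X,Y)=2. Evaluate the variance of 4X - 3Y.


Var(4X - 3Y) = 4^2*Var(X) + (-3)^2*Var(Y) + 2*4*(-3)*Cov(X,Y)
= 16*6 + 9*4 - 24*2
= 96 + 36 - 48 = 84

84


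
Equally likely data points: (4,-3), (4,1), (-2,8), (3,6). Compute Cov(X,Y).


E[X]=9/4, E[Y]=3, E[XY]=-3/2
Cov(X,Y) = E[XY] - E[X]E[Y] = -3/2 - 9/4*3 = -33/4

-33/4


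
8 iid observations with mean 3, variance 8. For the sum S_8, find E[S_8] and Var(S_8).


E[S_n] = n*mu = 8*3 = 24
Var(S_n) = n*sigma^2 = 8*8 = 64

E[S_8]=24, Var(S_8)=64


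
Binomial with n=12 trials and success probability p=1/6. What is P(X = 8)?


P(X=8) = C(12,8) * p^8 * (1-p)^4
= 495 * 1/1679616 * 625/1296
= 34375/241864704

34375/241864704


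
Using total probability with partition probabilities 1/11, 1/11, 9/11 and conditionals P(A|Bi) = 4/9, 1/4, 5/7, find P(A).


P(A) = P(A|B1)P(B1) + P(A|B2)P(B2) + P(A|B3)P(B3)
= 4/9*1/11 + 1/4*1/11 + 5/7*9/11
= 4/99 + 1/44 + 45/77 = 1795/2772

1795/2772


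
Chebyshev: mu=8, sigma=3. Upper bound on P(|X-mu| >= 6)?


k = 6/3 = 2
Chebyshev: P(|X-mu| >= k*sigma) <= 1/k^2 = 1/2^2 = 1/4

1/4


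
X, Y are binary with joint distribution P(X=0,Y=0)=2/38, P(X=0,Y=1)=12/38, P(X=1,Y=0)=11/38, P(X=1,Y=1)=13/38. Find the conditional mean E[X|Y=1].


P(Y=1) = 25/38
E[X|Y=1] = (0*12 + 1*13)/25 = 13/25

13/25


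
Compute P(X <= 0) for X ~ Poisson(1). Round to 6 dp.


P(X<=0) = e^(-1)*1^0/0!
≈ 0.3678794412
≈ 0.367879

0.367879


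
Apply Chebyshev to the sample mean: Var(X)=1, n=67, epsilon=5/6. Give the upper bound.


Var(Xbar) = Var(X)/n = 1/67
Chebyshev: P(|Xbar-mu| >= 5/6) <= Var(Xbar)/(5/6)^2 = (1/67)/(25/36) = 36/1675

36/1675


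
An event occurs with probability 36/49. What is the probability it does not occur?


P(A') = 1 - P(A) = 1 - 36/49 = 13/49

13/49


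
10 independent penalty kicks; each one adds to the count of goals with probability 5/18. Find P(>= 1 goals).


P(at least one) = 1 - P(none)
P(none) = (1 - 5/18)^10 = (13/18)^10 = 137858491849/3570467226624
P(at least one) = 1 - 137858491849/3570467226624 = 3432608734775/3570467226624

3432608734775/3570467226624


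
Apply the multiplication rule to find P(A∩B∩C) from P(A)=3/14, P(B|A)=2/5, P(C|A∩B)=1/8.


P(A∩B∩C) = P(A) * P(B|A) * P(C|A∩B)
= 3/14 * 2/5 * 1/8
= 3/35 * 1/8 = 3/280

3/280


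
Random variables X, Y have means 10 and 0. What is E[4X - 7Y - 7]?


E[4X - 7Y - 7] = 4*E[X] - 7*E[Y] - 7
= (4)*(10) + (-7)*(0) + (-7)
= 40 + 0 - 7 = 33

33


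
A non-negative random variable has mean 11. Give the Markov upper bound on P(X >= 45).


Markov: P(X >= a) <= E[X]/a
P(X >= 45) <= 11/45

11/45


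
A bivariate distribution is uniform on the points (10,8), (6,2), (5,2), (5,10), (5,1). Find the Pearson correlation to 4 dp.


Cov(X,Y) = 2.8800, Var(X) = 3.7600, Var(Y) = 13.4400
rho = Cov/(sqrt(VarX)*sqrt(VarY)) = 0.4051

0.4051


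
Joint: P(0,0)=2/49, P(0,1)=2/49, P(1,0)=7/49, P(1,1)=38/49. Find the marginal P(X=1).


P(X=1) = P(1,0)+P(1,1) = 7/49 + 38/49 = 45/49

45/49


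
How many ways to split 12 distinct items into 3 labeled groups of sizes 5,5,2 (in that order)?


12! = 479001600
Denominator: 5!=120 * 5!=120 * 2!=2
Coefficient = 479001600 / 28800 = 16632

16632


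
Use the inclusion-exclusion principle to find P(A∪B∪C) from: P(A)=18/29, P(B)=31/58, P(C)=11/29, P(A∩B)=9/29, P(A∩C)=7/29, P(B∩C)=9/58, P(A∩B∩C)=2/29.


P(A∪B∪C) = P(A)+P(B)+P(C) - P(AB)-P(AC)-P(BC) + P(ABC)
= 18/29+31/58+11/29 - 9/29-7/29-9/58 + 2/29
= 26/29

26/29


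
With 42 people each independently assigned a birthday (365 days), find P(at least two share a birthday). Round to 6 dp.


P(all different) = prod((365-i)/365 for i=0..41) = 0.085970
P(at least one match) = 1 - 0.085970 = 0.914030

0.914030


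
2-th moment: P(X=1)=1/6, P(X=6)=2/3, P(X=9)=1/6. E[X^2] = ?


E[X^2] = sum(x^2 * P(x))
= 1*1/6 + 36*2/3 + 81*1/6
= 113/3

113/3


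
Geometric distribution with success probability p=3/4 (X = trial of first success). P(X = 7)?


P(X=7) = (1-p)^6 * p = (1/4)^6 * 3/4
= 1/4096 * 3/4 = 3/16384

3/16384


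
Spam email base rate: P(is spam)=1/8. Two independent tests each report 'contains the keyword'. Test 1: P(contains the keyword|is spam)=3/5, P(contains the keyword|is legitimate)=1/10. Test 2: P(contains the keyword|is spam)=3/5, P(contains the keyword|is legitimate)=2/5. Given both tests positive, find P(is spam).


After test 1: P(+) = 3/5*1/8 + 1/10*7/8 = 13/80
P(B|+) = (3/40)/(13/80) = 6/13
After test 2 (use post1 as new prior): P(+) = 3/5*6/13 + 2/5*7/13 = 32/65
P(B|+,+) = (18/65)/(32/65) = 9/16

9/16


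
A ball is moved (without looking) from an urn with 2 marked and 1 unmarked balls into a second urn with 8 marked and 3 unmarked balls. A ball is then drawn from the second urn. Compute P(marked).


P(transfer marked) = 2/3; P(transfer unmarked) = 1/3
If marked transferred: Urn II has 9 marked of 12, so P(marked|marked moved) = 3/4
If unmarked transferred: Urn II has 8 marked of 12, so P(marked|unmarked moved) = 2/3
By total probability: P(marked) = 2/3*3/4 + 1/3*2/3 = 13/18

13/18


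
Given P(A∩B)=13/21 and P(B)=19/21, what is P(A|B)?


P(A|B) = P(A∩B)/P(B) = (13/21)/(19/21) = 13/19

13/19


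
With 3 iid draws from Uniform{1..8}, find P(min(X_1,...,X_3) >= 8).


P(min >= 8) = P(all X_i >= 8) = (P(X_1 >= 8))^3
= (1/8)^3 = 1/512

1/512


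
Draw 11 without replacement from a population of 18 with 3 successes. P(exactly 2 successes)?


P(X=2) = C(3,2)*C(15,9) / C(18,11)
= 3*5005 / 31824
= 15015/31824 = 385/816

385/816


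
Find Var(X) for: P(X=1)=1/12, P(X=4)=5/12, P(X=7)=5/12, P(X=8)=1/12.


E[X] = 16/3, E[X^2] = 65/2
Var(X) = E[X^2] - (E[X])^2 = 65/2 - (16/3)^2 = 73/18

73/18


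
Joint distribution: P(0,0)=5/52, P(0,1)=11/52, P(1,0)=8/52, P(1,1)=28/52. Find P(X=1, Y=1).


Read from table: P(X=1, Y=1) = 28/52 = 7/13

7/13


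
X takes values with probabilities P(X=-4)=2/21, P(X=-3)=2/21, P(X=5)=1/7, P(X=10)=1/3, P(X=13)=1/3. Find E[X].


E[X] = sum(x * P(x))
= -4*2/21 - 3*2/21 + 5*1/7 + 10*1/3 + 13*1/3
= 54/7

54/7


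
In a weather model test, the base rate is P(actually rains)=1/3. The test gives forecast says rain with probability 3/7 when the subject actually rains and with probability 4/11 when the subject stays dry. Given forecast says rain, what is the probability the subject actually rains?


P(A) = P(A|B)P(B) + P(A|B')P(B') = 3/7*1/3 + 4/11*2/3 = 89/231
P(B|A) = P(A|B)P(B)/P(A) = (1/7)/(89/231) = 33/89

33/89


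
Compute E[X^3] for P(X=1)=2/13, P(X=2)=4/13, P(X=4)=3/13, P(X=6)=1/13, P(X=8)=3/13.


E[X^3] = sum(g(x)*P(x))
= 1*2/13 + 8*4/13 + 64*3/13 + 216*1/13 + 512*3/13
= 1978/13

1978/13


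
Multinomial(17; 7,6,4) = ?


17! = 355687428096000
Denominator: 7!=5040 * 6!=720 * 4!=24
Coefficient = 355687428096000 / 87091200 = 4084080

4084080


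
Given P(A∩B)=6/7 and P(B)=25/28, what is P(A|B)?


P(A|B) = P(A∩B)/P(B) = (24/28)/(25/28) = 24/25

24/25


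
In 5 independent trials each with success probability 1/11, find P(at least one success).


P(at least one) = 1 - P(none)
P(none) = (1 - 1/11)^5 = (10/11)^5 = 100000/161051
P(at least one) = 1 - 100000/161051 = 61051/161051

61051/161051


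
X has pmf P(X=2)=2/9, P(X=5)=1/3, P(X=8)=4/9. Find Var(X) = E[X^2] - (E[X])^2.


E[X] = 17/3, E[X^2] = 113/3
Var(X) = E[X^2] - (E[X])^2 = 113/3 - (17/3)^2 = 50/9

50/9


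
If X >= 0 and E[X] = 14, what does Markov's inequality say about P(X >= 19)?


Markov: P(X >= a) <= E[X]/a
P(X >= 19) <= 14/19

14/19


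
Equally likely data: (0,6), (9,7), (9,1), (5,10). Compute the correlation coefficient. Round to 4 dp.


Cov(X,Y) = -4.0000, Var(X) = 13.6875, Var(Y) = 10.5000
rho = Cov/(sqrt(VarX)*sqrt(VarY)) = -0.3337

-0.3337


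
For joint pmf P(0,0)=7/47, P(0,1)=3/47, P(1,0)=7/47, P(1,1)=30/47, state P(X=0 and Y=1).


Read from table: P(X=0, Y=1) = 3/47

3/47


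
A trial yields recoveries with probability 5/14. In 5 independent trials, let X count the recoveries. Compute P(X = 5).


P(X=5) = C(5,5) * p^5 * (1-p)^0
= 1 * 3125/537824 * 1
= 3125/537824

3125/537824


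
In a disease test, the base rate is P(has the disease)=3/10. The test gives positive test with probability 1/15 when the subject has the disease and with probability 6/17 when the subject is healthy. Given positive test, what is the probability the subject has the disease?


P(A) = P(A|B)P(B) + P(A|B')P(B') = 1/15*3/10 + 6/17*7/10 = 227/850
P(B|A) = P(A|B)P(B)/P(A) = (1/50)/(227/850) = 17/227

17/227


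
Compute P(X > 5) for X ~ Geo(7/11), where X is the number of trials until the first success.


P(X > 5) = P(first 5 trials all fail) = (1-p)^5 = (4/11)^5 = 1024/161051

1024/161051


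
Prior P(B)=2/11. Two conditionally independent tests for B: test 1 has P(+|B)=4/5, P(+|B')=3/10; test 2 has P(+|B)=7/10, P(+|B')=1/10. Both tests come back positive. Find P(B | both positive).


After test 1: P(+) = 4/5*2/11 + 3/10*9/11 = 43/110
P(B|+) = (8/55)/(43/110) = 16/43
After test 2 (use post1 as new prior): P(+) = 7/10*16/43 + 1/10*27/43 = 139/430
P(B|+,+) = (56/215)/(139/430) = 112/139

112/139


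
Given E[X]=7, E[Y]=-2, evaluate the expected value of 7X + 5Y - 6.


E[7X + 5Y - 6] = 7*E[X] + 5*E[Y] - 6
= (7)*(7) + (5)*(-2) + (-6)
= 49 - 10 - 6 = 33

33


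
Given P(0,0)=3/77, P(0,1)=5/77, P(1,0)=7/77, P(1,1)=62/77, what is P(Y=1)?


P(Y=1) = P(0,1)+P(1,1) = 5/77 + 62/77 = 67/77

67/77


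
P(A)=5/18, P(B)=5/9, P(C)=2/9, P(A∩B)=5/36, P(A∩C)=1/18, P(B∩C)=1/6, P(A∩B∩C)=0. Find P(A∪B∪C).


P(A∪B∪C) = P(A)+P(B)+P(C) - P(AB)-P(AC)-P(BC) + P(ABC)
= 5/18+5/9+2/9 - 5/36-1/18-1/6 + 0
= 25/36

25/36


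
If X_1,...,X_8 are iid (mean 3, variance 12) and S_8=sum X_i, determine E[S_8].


E[S_n] = n*E[X_1] = 8*3 = 24

24


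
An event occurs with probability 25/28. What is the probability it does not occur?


P(A') = 1 - P(A) = 1 - 25/28 = 3/28

3/28


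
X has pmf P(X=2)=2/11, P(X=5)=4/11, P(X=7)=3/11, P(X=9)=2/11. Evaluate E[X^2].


E[X^2] = sum(x^2 * P(x))
= 4*2/11 + 25*4/11 + 49*3/11 + 81*2/11
= 417/11

417/11


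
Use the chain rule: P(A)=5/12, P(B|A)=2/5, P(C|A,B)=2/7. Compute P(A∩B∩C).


P(A∩B∩C) = P(A) * P(B|A) * P(C|A∩B)
= 5/12 * 2/5 * 2/7
= 1/6 * 2/7 = 1/21

1/21


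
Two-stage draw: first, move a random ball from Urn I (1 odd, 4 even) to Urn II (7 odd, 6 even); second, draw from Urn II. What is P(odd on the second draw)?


P(transfer odd) = 1/5; P(transfer even) = 4/5
If odd transferred: Urn II has 8 odd of 14, so P(odd|odd moved) = 4/7
If even transferred: Urn II has 7 odd of 14, so P(odd|even moved) = 1/2
By total probability: P(odd) = 1/5*4/7 + 4/5*1/2 = 18/35

18/35


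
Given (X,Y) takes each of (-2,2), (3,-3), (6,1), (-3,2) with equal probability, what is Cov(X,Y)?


E[X]=1, E[Y]=1/2, E[XY]=-13/4
Cov(X,Y) = E[XY] - E[X]E[Y] = -13/4 - 1*1/2 = -15/4

-15/4


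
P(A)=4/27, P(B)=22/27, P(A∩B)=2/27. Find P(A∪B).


P(A∪B) = P(A) + P(B) - P(A∩B)
= 4/27 + 22/27 - 2/27 = 8/9

8/9


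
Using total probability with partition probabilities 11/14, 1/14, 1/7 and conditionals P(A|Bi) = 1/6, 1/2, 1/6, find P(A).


P(A) = P(A|B1)P(B1) + P(A|B2)P(B2) + P(A|B3)P(B3)
= 1/6*11/14 + 1/2*1/14 + 1/6*1/7
= 11/84 + 1/28 + 1/42 = 4/21

4/21


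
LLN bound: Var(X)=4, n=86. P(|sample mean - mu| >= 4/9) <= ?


Var(Xbar) = Var(X)/n = 4/86
Chebyshev: P(|Xbar-mu| >= 4/9) <= Var(Xbar)/(4/9)^2 = (2/43)/(16/81) = 81/344

81/344


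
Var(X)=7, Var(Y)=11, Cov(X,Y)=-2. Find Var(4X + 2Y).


Var(4X + 2Y) = 4^2*Var(X) + 2^2*Var(Y) + 2*4*2*Cov(X,Y)
= 16*7 + 4*11 + 16*(-2)
= 112 + 44 - 32 = 124

124


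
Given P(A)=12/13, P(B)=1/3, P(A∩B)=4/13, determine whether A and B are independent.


P(A)*P(B) = 12/13*1/3 = 4/13
P(A∩B) = 4/13, which equals P(A)P(B), so independent

Yes, A and B are independent


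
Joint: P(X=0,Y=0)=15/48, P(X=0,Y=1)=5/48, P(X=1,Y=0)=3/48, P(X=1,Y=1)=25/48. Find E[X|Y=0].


P(Y=0) = 18/48
E[X|Y=0] = (0*15 + 1*3)/18 = 3/18 = 1/6

1/6


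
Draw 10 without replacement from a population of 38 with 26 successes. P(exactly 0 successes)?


P(X=0) = C(26,0)*C(12,10) / C(38,10)
= 1*66 / 472733756
= 66/472733756 = 3/21487898

3/21487898


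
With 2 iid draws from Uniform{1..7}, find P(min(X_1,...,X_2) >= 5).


P(min >= 5) = P(all X_i >= 5) = (P(X_1 >= 5))^2
= (3/7)^2 = 9/49

9/49


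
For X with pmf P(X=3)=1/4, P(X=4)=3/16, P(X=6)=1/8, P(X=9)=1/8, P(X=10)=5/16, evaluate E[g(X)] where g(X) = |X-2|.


E[|X-2|] = sum(g(x)*P(x))
= 1*1/4 + 2*3/16 + 4*1/8 + 7*1/8 + 8*5/16
= 9/2

9/2


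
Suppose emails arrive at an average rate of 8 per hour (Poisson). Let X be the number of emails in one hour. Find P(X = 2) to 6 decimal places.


P(X=2) = e^(-8) * 8^2 / 2!
≈ 0.0003354626279 * 64 / 2
≈ 0.010735

0.010735


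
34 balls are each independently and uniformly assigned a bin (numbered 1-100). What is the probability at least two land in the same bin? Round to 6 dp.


P(all different) = prod((100-i)/100 for i=0..33) = 0.001714
P(at least one match) = 1 - 0.001714 = 0.998286

0.998286


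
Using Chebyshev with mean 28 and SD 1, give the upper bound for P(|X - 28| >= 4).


k = 4/1 = 4
Chebyshev: P(|X-mu| >= k*sigma) <= 1/k^2 = 1/4^2 = 1/16

1/16


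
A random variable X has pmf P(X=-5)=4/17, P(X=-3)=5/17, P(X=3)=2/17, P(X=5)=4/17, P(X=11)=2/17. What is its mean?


E[X] = sum(x * P(x))
= -5*4/17 - 3*5/17 + 3*2/17 + 5*4/17 + 11*2/17
= 13/17

13/17


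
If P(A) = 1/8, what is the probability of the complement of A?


P(A') = 1 - P(A) = 1 - 1/8 = 7/8

7/8


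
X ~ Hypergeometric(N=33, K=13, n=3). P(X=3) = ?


P(X=3) = C(13,3)*C(20,0) / C(33,3)
= 286*1 / 5456
= 286/5456 = 13/248

13/248


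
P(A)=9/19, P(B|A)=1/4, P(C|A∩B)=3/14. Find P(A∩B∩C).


P(A∩B∩C) = P(A) * P(B|A) * P(C|A∩B)
= 9/19 * 1/4 * 3/14
= 9/76 * 3/14 = 27/1064

27/1064


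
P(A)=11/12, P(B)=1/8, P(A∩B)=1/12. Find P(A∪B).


P(A∪B) = P(A) + P(B) - P(A∩B)
= 11/12 + 1/8 - 1/12 = 23/24

23/24


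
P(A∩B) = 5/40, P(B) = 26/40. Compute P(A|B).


P(A|B) = P(A∩B)/P(B) = (5/40)/(26/40) = 5/26

5/26


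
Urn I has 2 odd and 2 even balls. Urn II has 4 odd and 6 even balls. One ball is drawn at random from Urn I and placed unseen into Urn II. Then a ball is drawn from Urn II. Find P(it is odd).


P(transfer odd) = 2/4 = 1/2; P(transfer even) = 1/2
If odd transferred: Urn II has 5 odd of 11, so P(odd|odd moved) = 5/11
If even transferred: Urn II has 4 odd of 11, so P(odd|even moved) = 4/11
By total probability: P(odd) = 1/2*5/11 + 1/2*4/11 = 9/22

9/22


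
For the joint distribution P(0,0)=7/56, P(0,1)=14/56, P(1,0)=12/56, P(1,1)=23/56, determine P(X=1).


P(X=1) = P(1,0)+P(1,1) = 12/56 + 23/56 = 35/56 = 5/8

5/8


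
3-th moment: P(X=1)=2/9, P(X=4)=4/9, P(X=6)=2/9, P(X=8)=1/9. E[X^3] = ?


E[X^3] = sum(x^3 * P(x))
= 1*2/9 + 64*4/9 + 216*2/9 + 512*1/9
= 1202/9

1202/9


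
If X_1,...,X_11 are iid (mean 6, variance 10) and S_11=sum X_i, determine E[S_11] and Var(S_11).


E[S_n] = n*mu = 11*6 = 66
Var(S_n) = n*sigma^2 = 11*10 = 110

E[S_11]=66, Var(S_11)=110


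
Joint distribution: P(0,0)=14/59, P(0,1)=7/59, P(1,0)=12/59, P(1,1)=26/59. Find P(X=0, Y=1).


Read from table: P(X=0, Y=1) = 7/59

7/59


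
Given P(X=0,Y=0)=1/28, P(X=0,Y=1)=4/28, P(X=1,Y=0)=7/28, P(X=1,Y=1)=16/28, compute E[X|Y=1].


P(Y=1) = 20/28
E[X|Y=1] = (0*4 + 1*16)/20 = 16/20 = 4/5

4/5


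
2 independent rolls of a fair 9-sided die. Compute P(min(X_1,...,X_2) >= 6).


P(min >= 6) = P(all X_i >= 6) = (P(X_1 >= 6))^2
= (4/9)^2 = 16/81

16/81


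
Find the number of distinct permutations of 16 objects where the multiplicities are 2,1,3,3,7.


16! = 20922789888000
Denominator: 2!=2 * 1!=1 * 3!=6 * 3!=6 * 7!=5040
Coefficient = 20922789888000 / 362880 = 57657600

57657600


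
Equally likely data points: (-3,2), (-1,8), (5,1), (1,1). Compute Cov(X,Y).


E[X]=1/2, E[Y]=3, E[XY]=-2
Cov(X,Y) = E[XY] - E[X]E[Y] = -2 - 1/2*3 = -7/2

-7/2


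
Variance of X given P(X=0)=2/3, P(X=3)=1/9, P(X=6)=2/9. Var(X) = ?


E[X] = 5/3, E[X^2] = 9
Var(X) = E[X^2] - (E[X])^2 = 9 - (5/3)^2 = 56/9

56/9


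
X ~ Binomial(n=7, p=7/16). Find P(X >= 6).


P(X>=6) = P(X=6) + P(X=7)
= 7411887/268435456 + 823543/268435456
= 4117715/134217728

4117715/134217728


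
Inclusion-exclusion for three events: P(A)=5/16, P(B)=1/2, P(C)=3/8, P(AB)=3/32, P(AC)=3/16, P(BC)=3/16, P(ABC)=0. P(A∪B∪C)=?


P(A∪B∪C) = P(A)+P(B)+P(C) - P(AB)-P(AC)-P(BC) + P(ABC)
= 5/16+1/2+3/8 - 3/32-3/16-3/16 + 0
= 23/32

23/32


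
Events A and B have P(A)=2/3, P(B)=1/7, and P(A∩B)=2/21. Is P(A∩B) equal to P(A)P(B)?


P(A)*P(B) = 2/3*1/7 = 2/21
P(A∩B) = 2/21, which equals P(A)P(B), so independent

Yes, A and B are independent


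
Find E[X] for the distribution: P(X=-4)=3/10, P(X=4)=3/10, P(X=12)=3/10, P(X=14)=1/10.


E[X] = sum(x * P(x))
= -4*3/10 + 4*3/10 + 12*3/10 + 14*1/10
= 5

5


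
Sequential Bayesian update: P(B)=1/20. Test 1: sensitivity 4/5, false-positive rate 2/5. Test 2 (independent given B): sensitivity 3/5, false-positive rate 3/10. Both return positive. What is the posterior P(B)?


After test 1: P(+) = 4/5*1/20 + 2/5*19/20 = 21/50
P(B|+) = (1/25)/(21/50) = 2/21
After test 2 (use post1 as new prior): P(+) = 3/5*2/21 + 3/10*19/21 = 23/70
P(B|+,+) = (2/35)/(23/70) = 4/23

4/23


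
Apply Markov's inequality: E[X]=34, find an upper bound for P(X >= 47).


Markov: P(X >= a) <= E[X]/a
P(X >= 47) <= 34/47

34/47


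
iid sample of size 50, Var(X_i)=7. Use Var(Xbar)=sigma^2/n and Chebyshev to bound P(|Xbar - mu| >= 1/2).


Var(Xbar) = Var(X)/n = 7/50
Chebyshev: P(|Xbar-mu| >= 1/2) <= Var(Xbar)/(1/2)^2 = (7/50)/(1/4) = 14/25

14/25


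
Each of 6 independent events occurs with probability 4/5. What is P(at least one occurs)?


P(at least one) = 1 - P(none)
P(none) = (1 - 4/5)^6 = (1/5)^6 = 1/15625
P(at least one) = 1 - 1/15625 = 15624/15625

15624/15625


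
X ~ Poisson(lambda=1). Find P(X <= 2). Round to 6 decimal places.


P(X<=2) = e^(-1)*1^0/0! + e^(-1)*1^1/1! + e^(-1)*1^2/2!
≈ 0.3678794412 + 0.3678794412 + 0.1839397206
= 0.9196986030
≈ 0.919699

0.919699


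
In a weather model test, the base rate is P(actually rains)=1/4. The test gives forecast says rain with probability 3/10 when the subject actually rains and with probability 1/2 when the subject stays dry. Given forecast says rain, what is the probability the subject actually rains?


P(A) = P(A|B)P(B) + P(A|B')P(B') = 3/10*1/4 + 1/2*3/4 = 9/20
P(B|A) = P(A|B)P(B)/P(A) = (3/40)/(9/20) = 1/6

1/6


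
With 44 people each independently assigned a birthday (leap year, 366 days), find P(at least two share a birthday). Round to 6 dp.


P(all different) = prod((366-i)/366 for i=0..43) = 0.067633
P(at least one match) = 1 - 0.067633 = 0.932367

0.932367


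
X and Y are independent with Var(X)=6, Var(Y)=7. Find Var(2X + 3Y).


Independence => Cov(X,Y)=0
Var(2X + 3Y) = 2^2*Var(X) + 3^2*Var(Y)
= 4*6 + 9*7 = 87

87


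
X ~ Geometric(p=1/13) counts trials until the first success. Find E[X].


For geometric (trials until first success), E[X] = 1/p = 1/(1/13) = 13

13


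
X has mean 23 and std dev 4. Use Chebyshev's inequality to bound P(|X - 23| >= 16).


k = 16/4 = 4
Chebyshev: P(|X-mu| >= k*sigma) <= 1/k^2 = 1/4^2 = 1/16

1/16


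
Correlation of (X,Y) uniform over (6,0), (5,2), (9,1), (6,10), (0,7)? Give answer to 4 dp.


Cov(X,Y) = -5.0000, Var(X) = 8.5600, Var(Y) = 14.8000
rho = Cov/(sqrt(VarX)*sqrt(VarY)) = -0.4442

-0.4442


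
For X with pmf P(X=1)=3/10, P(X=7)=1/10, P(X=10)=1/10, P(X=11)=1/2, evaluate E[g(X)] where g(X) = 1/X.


E[1/X] = sum(g(x)*P(x))
= 1*3/10 + 1/7*1/10 + 1/10*1/10 + 1/11*1/2
= 2847/7700

2847/7700


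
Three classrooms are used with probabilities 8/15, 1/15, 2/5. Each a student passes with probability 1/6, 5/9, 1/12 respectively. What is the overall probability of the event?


P(A) = P(A|B1)P(B1) + P(A|B2)P(B2) + P(A|B3)P(B3)
= 1/6*8/15 + 5/9*1/15 + 1/12*2/5
= 4/45 + 1/27 + 1/30 = 43/270

43/270


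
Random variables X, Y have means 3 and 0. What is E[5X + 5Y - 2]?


E[5X + 5Y - 2] = 5*E[X] + 5*E[Y] - 2
= (5)*(3) + (5)*(0) + (-2)
= 15 + 0 - 2 = 13

13


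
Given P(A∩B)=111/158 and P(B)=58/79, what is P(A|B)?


P(A|B) = P(A∩B)/P(B) = (111/158)/(116/158) = 111/116

111/116


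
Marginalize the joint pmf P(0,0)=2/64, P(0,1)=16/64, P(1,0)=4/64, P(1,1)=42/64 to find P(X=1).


P(X=1) = P(1,0)+P(1,1) = 4/64 + 42/64 = 46/64 = 23/32

23/32


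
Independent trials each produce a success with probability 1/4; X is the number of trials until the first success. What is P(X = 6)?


P(X=6) = (1-p)^5 * p = (3/4)^5 * 1/4
= 243/1024 * 1/4 = 243/4096

243/4096


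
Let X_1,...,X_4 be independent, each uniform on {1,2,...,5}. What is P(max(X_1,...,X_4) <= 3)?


P(max <= 3) = P(all X_i <= 3) = (P(X_1 <= 3))^4
= (3/5)^4 = 81/625

81/625


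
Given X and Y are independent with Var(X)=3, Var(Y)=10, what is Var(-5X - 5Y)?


Independence => Cov(X,Y)=0
Var(-5X - 5Y) = (-5)^2*Var(X) + (-5)^2*Var(Y)
= 25*3 + 25*10 = 325

325


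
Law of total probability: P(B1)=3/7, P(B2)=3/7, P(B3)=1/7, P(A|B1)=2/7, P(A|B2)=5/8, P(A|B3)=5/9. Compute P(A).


P(A) = P(A|B1)P(B1) + P(A|B2)P(B2) + P(A|B3)P(B3)
= 2/7*3/7 + 5/8*3/7 + 5/9*1/7
= 6/49 + 15/56 + 5/63 = 1657/3528

1657/3528


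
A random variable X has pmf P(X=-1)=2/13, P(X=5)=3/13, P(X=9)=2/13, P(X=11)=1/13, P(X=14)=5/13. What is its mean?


E[X] = sum(x * P(x))
= -1*2/13 + 5*3/13 + 9*2/13 + 11*1/13 + 14*5/13
= 112/13

112/13


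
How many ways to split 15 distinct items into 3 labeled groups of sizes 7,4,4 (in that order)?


15! = 1307674368000
Denominator: 7!=5040 * 4!=24 * 4!=24
Coefficient = 1307674368000 / 2903040 = 450450

450450


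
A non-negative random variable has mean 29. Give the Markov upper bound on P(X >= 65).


Markov: P(X >= a) <= E[X]/a
P(X >= 65) <= 29/65

29/65


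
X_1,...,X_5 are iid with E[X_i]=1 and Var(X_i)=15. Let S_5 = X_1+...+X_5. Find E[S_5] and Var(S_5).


E[S_n] = n*mu = 5*1 = 5
Var(S_n) = n*sigma^2 = 5*15 = 75

E[S_5]=5, Var(S_5)=75


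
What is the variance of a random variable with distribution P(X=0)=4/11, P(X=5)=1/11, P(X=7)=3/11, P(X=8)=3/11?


E[X] = 50/11, E[X^2] = 364/11
Var(X) = E[X^2] - (E[X])^2 = 364/11 - (50/11)^2 = 1504/121

1504/121


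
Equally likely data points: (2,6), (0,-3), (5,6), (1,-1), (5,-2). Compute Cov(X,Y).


E[X]=13/5, E[Y]=6/5, E[XY]=31/5
Cov(X,Y) = E[XY] - E[X]E[Y] = 31/5 - 13/5*6/5 = 77/25

77/25


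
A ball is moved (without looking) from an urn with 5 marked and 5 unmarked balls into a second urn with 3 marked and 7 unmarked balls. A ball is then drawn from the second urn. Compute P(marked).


P(transfer marked) = 5/10 = 1/2; P(transfer unmarked) = 1/2
If marked transferred: Urn II has 4 marked of 11, so P(marked|marked moved) = 4/11
If unmarked transferred: Urn II has 3 marked of 11, so P(marked|unmarked moved) = 3/11
By total probability: P(marked) = 1/2*4/11 + 1/2*3/11 = 7/22

7/22


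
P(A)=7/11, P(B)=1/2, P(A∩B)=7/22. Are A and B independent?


P(A)*P(B) = 7/11*1/2 = 7/22
P(A∩B) = 7/22, which equals P(A)P(B), so independent

Yes, A and B are independent


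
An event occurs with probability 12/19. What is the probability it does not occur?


P(A') = 1 - P(A) = 1 - 12/19 = 7/19

7/19


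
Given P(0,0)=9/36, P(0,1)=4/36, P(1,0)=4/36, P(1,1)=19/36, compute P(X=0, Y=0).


Read from table: P(X=0, Y=0) = 9/36 = 1/4

1/4


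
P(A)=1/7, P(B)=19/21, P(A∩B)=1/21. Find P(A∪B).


P(A∪B) = P(A) + P(B) - P(A∩B)
= 1/7 + 19/21 - 1/21 = 1

1


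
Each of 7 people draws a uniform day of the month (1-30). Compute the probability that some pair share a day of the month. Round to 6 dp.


P(all different) = prod((30-i)/30 for i=0..6) = 0.469156
P(at least one match) = 1 - 0.469156 = 0.530844

0.530844


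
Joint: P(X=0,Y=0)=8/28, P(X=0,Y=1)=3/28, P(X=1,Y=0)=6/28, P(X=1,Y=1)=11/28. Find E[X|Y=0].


P(Y=0) = 14/28
E[X|Y=0] = (0*8 + 1*6)/14 = 6/14 = 3/7

3/7


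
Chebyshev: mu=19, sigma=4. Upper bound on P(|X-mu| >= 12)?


k = 12/4 = 3
Chebyshev: P(|X-mu| >= k*sigma) <= 1/k^2 = 1/3^2 = 1/9

1/9


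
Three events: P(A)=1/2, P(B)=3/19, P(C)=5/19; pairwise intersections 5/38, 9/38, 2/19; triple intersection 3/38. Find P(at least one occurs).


P(A∪B∪C) = P(A)+P(B)+P(C) - P(AB)-P(AC)-P(BC) + P(ABC)
= 1/2+3/19+5/19 - 5/38-9/38-2/19 + 3/38
= 10/19

10/19


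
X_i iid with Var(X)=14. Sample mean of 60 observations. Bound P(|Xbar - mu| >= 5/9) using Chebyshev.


Var(Xbar) = Var(X)/n = 14/60
Chebyshev: P(|Xbar-mu| >= 5/9) <= Var(Xbar)/(5/9)^2 = (7/30)/(25/81) = 189/250

189/250


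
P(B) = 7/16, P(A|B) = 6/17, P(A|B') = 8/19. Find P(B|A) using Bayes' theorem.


P(A) = P(A|B)P(B) + P(A|B')P(B') = 6/17*7/16 + 8/19*9/16 = 1011/2584
P(B|A) = P(A|B)P(B)/P(A) = (21/136)/(1011/2584) = 133/337

133/337


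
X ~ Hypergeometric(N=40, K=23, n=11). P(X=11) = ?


P(X=11) = C(23,11)*C(17,0) / C(40,11)
= 1352078*1 / 2311801440
= 1352078/2311801440 = 161/275280

161/275280


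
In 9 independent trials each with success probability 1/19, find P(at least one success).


P(at least one) = 1 - P(none)
P(none) = (1 - 1/19)^9 = (18/19)^9 = 198359290368/322687697779
P(at least one) = 1 - 198359290368/322687697779 = 124328407411/322687697779

124328407411/322687697779


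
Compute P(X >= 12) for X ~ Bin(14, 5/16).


P(X>=12) = P(X=12) + P(X=13) + P(X=14)
= 2688232421875/72057594037927936 + 93994140625/36028797018963968 + 6103515625/72057594037927936
= 1441162109375/36028797018963968

1441162109375/36028797018963968


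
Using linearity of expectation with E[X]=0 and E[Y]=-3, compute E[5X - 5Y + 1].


E[5X - 5Y + 1] = 5*E[X] - 5*E[Y] + 1
= (5)*(0) + (-5)*(-3) + (1)
= 0 + 15 + 1 = 16

16


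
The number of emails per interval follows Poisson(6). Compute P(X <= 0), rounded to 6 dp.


P(X<=0) = e^(-6)*6^0/0!
≈ 0.0024787522
≈ 0.002479

0.002479


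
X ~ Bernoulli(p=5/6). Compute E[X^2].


For Bernoulli: X in {0,1}
E[X^2] = 0^2*(1-5/6) + 1^2*5/6 = 5/6

5/6


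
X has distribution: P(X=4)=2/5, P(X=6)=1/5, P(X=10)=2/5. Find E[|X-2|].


E[|X-2|] = sum(g(x)*P(x))
= 2*2/5 + 4*1/5 + 8*2/5
= 24/5

24/5


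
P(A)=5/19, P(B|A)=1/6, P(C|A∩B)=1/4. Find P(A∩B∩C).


P(A∩B∩C) = P(A) * P(B|A) * P(C|A∩B)
= 5/19 * 1/6 * 1/4
= 5/114 * 1/4 = 5/456

5/456


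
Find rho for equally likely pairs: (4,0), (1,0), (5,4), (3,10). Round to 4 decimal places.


Cov(X,Y) = 1.1250, Var(X) = 2.1875, Var(Y) = 16.7500
rho = Cov/(sqrt(VarX)*sqrt(VarY)) = 0.1859

0.1859


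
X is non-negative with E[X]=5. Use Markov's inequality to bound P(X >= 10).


Markov: P(X >= a) <= E[X]/a
P(X >= 10) <= 5/10 = 1/2

1/2


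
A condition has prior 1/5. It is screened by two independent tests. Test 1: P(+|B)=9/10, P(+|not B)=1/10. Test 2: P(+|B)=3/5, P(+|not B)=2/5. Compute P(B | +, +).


After test 1: P(+) = 9/10*1/5 + 1/10*4/5 = 13/50
P(B|+) = (9/50)/(13/50) = 9/13
After test 2 (use post1 as new prior): P(+) = 3/5*9/13 + 2/5*4/13 = 7/13
P(B|+,+) = (27/65)/(7/13) = 27/35

27/35


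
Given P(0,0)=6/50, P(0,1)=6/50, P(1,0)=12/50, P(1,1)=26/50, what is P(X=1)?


P(X=1) = P(1,0)+P(1,1) = 12/50 + 26/50 = 38/50 = 19/25

19/25


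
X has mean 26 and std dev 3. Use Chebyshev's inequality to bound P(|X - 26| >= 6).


k = 6/3 = 2
Chebyshev: P(|X-mu| >= k*sigma) <= 1/k^2 = 1/2^2 = 1/4

1/4


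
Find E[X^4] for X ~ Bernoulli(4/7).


For Bernoulli: X in {0,1}
E[X^4] = 0^4*(1-4/7) + 1^4*4/7 = 4/7

4/7


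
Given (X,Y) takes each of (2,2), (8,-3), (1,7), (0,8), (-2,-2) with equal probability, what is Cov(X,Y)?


E[X]=9/5, E[Y]=12/5, E[XY]=-9/5
Cov(X,Y) = E[XY] - E[X]E[Y] = -9/5 - 9/5*12/5 = -153/25

-153/25


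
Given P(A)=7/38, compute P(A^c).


P(A') = 1 - P(A) = 1 - 7/38 = 31/38

31/38


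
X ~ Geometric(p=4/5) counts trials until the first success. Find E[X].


For geometric (trials until first success), E[X] = 1/p = 1/(4/5) = 5/4

5/4


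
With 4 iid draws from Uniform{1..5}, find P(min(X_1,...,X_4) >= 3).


P(min >= 3) = P(all X_i >= 3) = (P(X_1 >= 3))^4
= (3/5)^4 = 81/625

81/625


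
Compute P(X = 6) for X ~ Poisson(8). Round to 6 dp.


P(X=6) = e^(-8) * 8^6 / 6!
≈ 0.0003354626279 * 262144 / 720
≈ 0.122138

0.122138


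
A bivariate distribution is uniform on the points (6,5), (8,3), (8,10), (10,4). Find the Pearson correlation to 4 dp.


Cov(X,Y) = -0.5000, Var(X) = 2.0000, Var(Y) = 7.2500
rho = Cov/(sqrt(VarX)*sqrt(VarY)) = -0.1313

-0.1313


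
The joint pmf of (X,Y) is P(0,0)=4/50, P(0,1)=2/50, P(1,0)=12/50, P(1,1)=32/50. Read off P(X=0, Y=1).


Read from table: P(X=0, Y=1) = 2/50 = 1/25

1/25


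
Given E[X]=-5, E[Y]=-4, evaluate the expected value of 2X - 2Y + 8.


E[2X - 2Y + 8] = 2*E[X] - 2*E[Y] + 8
= (2)*(-5) + (-2)*(-4) + (8)
= -10 + 8 + 8 = 6

6


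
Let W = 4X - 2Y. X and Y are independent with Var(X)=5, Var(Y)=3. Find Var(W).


Independence => Cov(X,Y)=0
Var(4X - 2Y) = 4^2*Var(X) + (-2)^2*Var(Y)
= 16*5 + 4*3 = 92

92


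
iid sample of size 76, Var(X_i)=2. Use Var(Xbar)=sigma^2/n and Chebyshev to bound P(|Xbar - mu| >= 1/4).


Var(Xbar) = Var(X)/n = 2/76
Chebyshev: P(|Xbar-mu| >= 1/4) <= Var(Xbar)/(1/4)^2 = (1/38)/(1/16) = 8/19

8/19


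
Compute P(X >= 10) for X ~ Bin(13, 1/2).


P(X>=10) = P(X=10) + P(X=11) + P(X=12) + P(X=13)
= 143/4096 + 39/4096 + 13/8192 + 1/8192
= 189/4096

189/4096


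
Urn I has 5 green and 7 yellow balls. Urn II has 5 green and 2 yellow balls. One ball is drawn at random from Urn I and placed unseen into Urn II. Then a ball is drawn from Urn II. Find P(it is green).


P(transfer green) = 5/12; P(transfer yellow) = 7/12
If green transferred: Urn II has 6 green of 8, so P(green|green moved) = 3/4
If yellow transferred: Urn II has 5 green of 8, so P(green|yellow moved) = 5/8
By total probability: P(green) = 5/12*3/4 + 7/12*5/8 = 65/96

65/96


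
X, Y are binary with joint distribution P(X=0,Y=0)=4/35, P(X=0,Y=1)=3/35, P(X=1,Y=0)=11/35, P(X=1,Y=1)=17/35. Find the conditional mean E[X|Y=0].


P(Y=0) = 15/35
E[X|Y=0] = (0*4 + 1*11)/15 = 11/15

11/15


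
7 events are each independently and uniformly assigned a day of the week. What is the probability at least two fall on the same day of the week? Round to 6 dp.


P(all different) = prod((7-i)/7 for i=0..6) = 0.006120
P(at least one match) = 1 - 0.006120 = 0.993880

0.993880


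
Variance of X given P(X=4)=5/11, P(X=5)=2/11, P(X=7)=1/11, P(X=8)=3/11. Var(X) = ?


E[X] = 61/11, E[X^2] = 371/11
Var(X) = E[X^2] - (E[X])^2 = 371/11 - (61/11)^2 = 360/121

360/121


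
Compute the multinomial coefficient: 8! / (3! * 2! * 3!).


8! = 40320
Denominator: 3!=6 * 2!=2 * 3!=6
Coefficient = 40320 / 72 = 560

560


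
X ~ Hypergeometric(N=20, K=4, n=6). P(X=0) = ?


P(X=0) = C(4,0)*C(16,6) / C(20,6)
= 1*8008 / 38760
= 8008/38760 = 1001/4845

1001/4845


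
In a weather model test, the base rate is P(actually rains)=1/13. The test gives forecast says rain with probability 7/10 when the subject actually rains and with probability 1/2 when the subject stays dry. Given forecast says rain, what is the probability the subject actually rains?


P(A) = P(A|B)P(B) + P(A|B')P(B') = 7/10*1/13 + 1/2*12/13 = 67/130
P(B|A) = P(A|B)P(B)/P(A) = (7/130)/(67/130) = 7/67

7/67


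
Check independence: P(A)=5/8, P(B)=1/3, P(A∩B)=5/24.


P(A)*P(B) = 5/8*1/3 = 5/24
P(A∩B) = 5/24, which equals P(A)P(B), so independent

Yes, A and B are independent


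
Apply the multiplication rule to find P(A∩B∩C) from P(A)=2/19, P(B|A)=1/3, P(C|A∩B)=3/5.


P(A∩B∩C) = P(A) * P(B|A) * P(C|A∩B)
= 2/19 * 1/3 * 3/5
= 2/57 * 3/5 = 2/95

2/95


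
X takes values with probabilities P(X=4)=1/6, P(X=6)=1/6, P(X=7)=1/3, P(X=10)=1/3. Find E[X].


E[X] = sum(x * P(x))
= 4*1/6 + 6*1/6 + 7*1/3 + 10*1/3
= 22/3

22/3


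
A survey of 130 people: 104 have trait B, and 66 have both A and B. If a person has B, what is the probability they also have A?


P(A|B) = P(A∩B)/P(B) = (66/130)/(104/130) = 66/104 = 33/52

33/52
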